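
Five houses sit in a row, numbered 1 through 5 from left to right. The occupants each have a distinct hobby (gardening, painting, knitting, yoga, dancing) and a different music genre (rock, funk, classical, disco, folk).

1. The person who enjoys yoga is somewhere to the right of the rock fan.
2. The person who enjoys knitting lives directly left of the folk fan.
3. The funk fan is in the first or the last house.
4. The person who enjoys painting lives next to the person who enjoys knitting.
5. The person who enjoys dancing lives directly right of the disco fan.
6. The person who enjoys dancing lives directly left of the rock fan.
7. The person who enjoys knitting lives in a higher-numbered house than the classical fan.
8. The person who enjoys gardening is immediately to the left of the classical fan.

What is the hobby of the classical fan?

House 1 hobby: only gardening fits.
Clue 8: the classical fan is in house 2.
House 1 music genre: only disco fits.
The only music genre still possible for house 3 is rock.
So house 4 gets folk for music genre.
That leaves funk as the music genre for house 5.
From clue 2, the person who enjoys knitting must be in house 3.
Clue 5: the person who enjoys dancing is in house 2.
That leaves yoga as the hobby for house 5.
The only hobby still possible for house 4 is painting.
So: house 1 = gardening/disco, house 2 = dancing/classical, house 3 = knitting/rock, house 4 = painting/folk, house 5 = yoga/funk.

dancing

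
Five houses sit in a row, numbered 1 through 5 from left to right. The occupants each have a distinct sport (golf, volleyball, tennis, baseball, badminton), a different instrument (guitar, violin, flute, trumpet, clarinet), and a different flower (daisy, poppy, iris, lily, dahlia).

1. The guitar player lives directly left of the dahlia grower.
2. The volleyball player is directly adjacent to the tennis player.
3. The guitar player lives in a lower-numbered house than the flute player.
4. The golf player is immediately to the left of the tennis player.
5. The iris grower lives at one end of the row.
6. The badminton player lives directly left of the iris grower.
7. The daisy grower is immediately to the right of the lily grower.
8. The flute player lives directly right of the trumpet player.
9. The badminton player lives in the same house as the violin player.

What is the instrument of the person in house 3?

flute

From clue 6, the badminton player must be in house 4.
By clue 6, the iris grower is in house 5.
From clue 9, the violin player must be in house 4.
That leaves baseball as the sport for house 5.
The only instrument still possible for house 5 is clarinet.
That leaves flute as the instrument for house 3.
The trumpet player is in house 2 (clue 8).
That leaves guitar as the instrument for house 1.
From clue 1, the dahlia grower must be in house 2.
The daisy grower is in house 4 (clue 7).
From clue 7, the lily grower must be in house 3.
House 1 flower: only poppy fits.
The golf player is narrowed to house 1 or 2; consider each.
Placing it in house 2 leads to a contradiction, so it's in house 1.
By clue 4, the tennis player is in house 2.
The only sport still possible for house 3 is volleyball.
So: house 1 = golf/guitar/poppy, house 2 = tennis/trumpet/dahlia, house 3 = volleyball/flute/lily, house 4 = badminton/violin/daisy, house 5 = baseball/clarinet/iris.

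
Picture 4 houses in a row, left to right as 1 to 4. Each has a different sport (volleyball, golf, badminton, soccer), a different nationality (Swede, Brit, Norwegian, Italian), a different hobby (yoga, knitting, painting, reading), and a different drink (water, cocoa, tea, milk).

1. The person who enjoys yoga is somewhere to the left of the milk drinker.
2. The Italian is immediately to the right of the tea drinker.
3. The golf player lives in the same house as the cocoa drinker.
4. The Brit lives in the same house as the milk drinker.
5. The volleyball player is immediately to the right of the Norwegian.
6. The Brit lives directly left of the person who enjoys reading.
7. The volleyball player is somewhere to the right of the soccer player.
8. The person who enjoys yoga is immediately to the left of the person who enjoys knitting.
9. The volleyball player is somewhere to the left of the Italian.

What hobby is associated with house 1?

The soccer player is narrowed to house 1 or 2; consider each.
Placing it in house 2 leads to a contradiction, so it's in house 1.
So house 1 gets water for drink.
House 4's drink must be cocoa (nothing else left).
From clue 3, the golf player must be in house 4.
The badminton player is narrowed to house 2 or 3; consider each.
Placing it in house 2 leads to a contradiction, so it's in house 3.
House 2's sport must be volleyball (nothing else left).
Clue 5: the Norwegian is in house 1.
The Brit is narrowed to house 2 or 3; consider each.
Placing it in house 3 leads to a contradiction, so it's in house 2.
By clue 4, the milk drinker is in house 2.
From clue 6, the person who enjoys reading must be in house 3.
House 4's hobby must be painting (nothing else left).
So house 3 gets tea for drink.
Clue 1: the person who enjoys yoga is in house 1.
The Italian is in house 4 (clue 2).
House 3's nationality must be Swede (nothing else left).
The only hobby still possible for house 2 is knitting.
So: house 1 = soccer/Norwegian/yoga/water, house 2 = volleyball/Brit/knitting/milk, house 3 = badminton/Swede/reading/tea, house 4 = golf/Italian/painting/cocoa.

yoga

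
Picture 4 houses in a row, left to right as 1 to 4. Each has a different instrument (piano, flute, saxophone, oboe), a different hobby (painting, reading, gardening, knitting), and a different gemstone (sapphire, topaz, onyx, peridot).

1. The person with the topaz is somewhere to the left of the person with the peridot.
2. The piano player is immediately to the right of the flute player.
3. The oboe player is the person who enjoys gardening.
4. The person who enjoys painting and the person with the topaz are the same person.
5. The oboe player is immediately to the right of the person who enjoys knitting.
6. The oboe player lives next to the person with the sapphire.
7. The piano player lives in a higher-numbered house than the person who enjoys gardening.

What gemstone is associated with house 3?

topaz

House 4 hobby: only reading fits.
That leaves saxophone as the instrument for house 1.
So house 4 gets piano for instrument.
Clue 2 places the flute player in house 3.
House 2's instrument must be oboe (nothing else left).
From clue 3, the person who enjoys gardening must be in house 2.
The person who enjoys knitting is in house 1 (clue 5).
House 3 hobby: only painting fits.
From clue 4, the person with the topaz must be in house 3.
The person with the peridot is in house 4 (clue 1).
The only gemstone still possible for house 1 is sapphire.
That leaves onyx as the gemstone for house 2.
So: house 1 = saxophone/knitting/sapphire, house 2 = oboe/gardening/onyx, house 3 = flute/painting/topaz, house 4 = piano/reading/peridot.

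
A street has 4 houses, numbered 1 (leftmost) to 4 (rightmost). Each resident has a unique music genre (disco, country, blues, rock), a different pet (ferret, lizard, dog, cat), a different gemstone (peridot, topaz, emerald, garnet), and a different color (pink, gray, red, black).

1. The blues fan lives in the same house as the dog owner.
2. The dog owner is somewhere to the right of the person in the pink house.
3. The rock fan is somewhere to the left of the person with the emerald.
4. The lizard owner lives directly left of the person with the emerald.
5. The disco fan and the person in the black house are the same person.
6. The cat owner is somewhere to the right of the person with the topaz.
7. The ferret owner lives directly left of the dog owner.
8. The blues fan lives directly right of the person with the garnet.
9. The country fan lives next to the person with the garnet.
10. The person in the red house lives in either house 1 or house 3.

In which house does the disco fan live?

3

The person in the red house is narrowed to house 1 or 3; consider each.
Placing it in house 3 leads to a contradiction, so it's in house 1.
That leaves lizard as the pet for house 1.
Clue 4: the person with the emerald is in house 2.
So house 3 gets garnet for gemstone.
House 4's gemstone must be peridot (nothing else left).
The rock fan is in house 1 (clue 3).
Clue 8: the blues fan is in house 4.
So house 3 gets disco for music genre.
So house 1 gets topaz for gemstone.
The dog owner is in house 4 (clue 1).
By clue 5, the person in the black house is in house 3.
Clue 7: the ferret owner is in house 3.
That leaves country as the music genre for house 2.
The only pet still possible for house 2 is cat.
House 4's color must be gray (nothing else left).
That leaves pink as the color for house 2.
So: house 1 = rock/lizard/topaz/red, house 2 = country/cat/emerald/pink, house 3 = disco/ferret/garnet/black, house 4 = blues/dog/peridot/gray.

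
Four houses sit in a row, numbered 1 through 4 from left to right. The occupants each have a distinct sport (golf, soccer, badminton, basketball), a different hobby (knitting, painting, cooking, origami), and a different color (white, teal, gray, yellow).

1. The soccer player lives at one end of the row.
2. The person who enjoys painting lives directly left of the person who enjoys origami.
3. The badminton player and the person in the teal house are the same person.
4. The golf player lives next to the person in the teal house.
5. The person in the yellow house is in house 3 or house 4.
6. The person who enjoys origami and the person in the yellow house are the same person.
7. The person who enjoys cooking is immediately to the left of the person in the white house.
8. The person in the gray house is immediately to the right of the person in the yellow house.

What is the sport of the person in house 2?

Clue 8: the person in the gray house is in house 4.
By clue 8, the person in the yellow house is in house 3.
The only color still possible for house 1 is teal.
That leaves white as the color for house 2.
The badminton player is in house 1 (clue 3).
From clue 4, the golf player must be in house 2.
Clue 6 places the person who enjoys origami in house 3.
Clue 7 places the person who enjoys cooking in house 1.
House 3's sport must be basketball (nothing else left).
So house 4 gets soccer for sport.
So house 4 gets knitting for hobby.
House 2's hobby must be painting (nothing else left).
So: house 1 = badminton/cooking/teal, house 2 = golf/painting/white, house 3 = basketball/origami/yellow, house 4 = soccer/knitting/gray.

golf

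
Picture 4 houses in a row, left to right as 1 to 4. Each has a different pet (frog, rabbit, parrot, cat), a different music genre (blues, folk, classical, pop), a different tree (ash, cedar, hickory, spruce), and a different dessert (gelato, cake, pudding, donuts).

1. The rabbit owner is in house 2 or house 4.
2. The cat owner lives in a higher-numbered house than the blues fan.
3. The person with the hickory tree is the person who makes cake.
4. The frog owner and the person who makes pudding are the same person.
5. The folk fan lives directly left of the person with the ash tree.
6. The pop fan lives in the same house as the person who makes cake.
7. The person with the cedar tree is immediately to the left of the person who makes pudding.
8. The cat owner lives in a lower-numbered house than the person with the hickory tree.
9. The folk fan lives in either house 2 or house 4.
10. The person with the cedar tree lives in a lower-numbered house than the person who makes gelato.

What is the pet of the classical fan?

Clue 9 places the folk fan in house 2.
Clue 2 places the blues fan in house 1.
Clue 5 places the person with the ash tree in house 3.
House 1's pet must be parrot (nothing else left).
The only tree still possible for house 4 is hickory.
That leaves donuts as the dessert for house 1.
The person who makes cake is in house 4 (clue 3).
By clue 6, the pop fan is in house 4.
So house 3 gets classical for music genre.
So house 4 gets rabbit for pet.
The cat owner is narrowed to house 2 or 3; consider each.
Placing it in house 2 leads to a contradiction, so it's in house 3.
House 2 pet: only frog fits.
Clue 4: the person who makes pudding is in house 2.
From clue 7, the person with the cedar tree must be in house 1.
House 2's tree must be spruce (nothing else left).
House 3 dessert: only gelato fits.
So: house 1 = parrot/blues/cedar/donuts, house 2 = frog/folk/spruce/pudding, house 3 = cat/classical/ash/gelato, house 4 = rabbit/pop/hickory/cake.

cat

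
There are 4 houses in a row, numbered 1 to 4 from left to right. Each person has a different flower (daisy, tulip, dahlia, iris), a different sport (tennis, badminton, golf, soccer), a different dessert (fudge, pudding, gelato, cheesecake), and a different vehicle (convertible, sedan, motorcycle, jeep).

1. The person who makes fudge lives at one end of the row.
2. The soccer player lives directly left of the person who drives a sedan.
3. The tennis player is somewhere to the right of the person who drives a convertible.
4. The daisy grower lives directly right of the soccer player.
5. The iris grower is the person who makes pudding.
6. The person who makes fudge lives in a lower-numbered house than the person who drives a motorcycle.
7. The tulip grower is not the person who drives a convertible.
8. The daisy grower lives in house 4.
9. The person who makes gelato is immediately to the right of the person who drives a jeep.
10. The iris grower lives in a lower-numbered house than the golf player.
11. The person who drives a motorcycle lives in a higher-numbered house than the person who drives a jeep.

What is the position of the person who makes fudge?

1

Clue 6: the person who makes fudge is in house 1.
Clue 8: the daisy grower is in house 4.
Clue 4 places the soccer player in house 3.
The only sport still possible for house 1 is badminton.
The only sport still possible for house 2 is tennis.
The only sport still possible for house 4 is golf.
Clue 2 places the person who drives a sedan in house 4.
Clue 3: the person who drives a convertible is in house 1.
So house 1 gets dahlia for flower.
By clue 11, the person who drives a motorcycle is in house 3.
Clue 11 places the person who drives a jeep in house 2.
From clue 9, the person who makes gelato must be in house 3.
The only dessert still possible for house 4 is cheesecake.
By clue 5, the iris grower is in house 2.
House 3 flower: only tulip fits.
That leaves pudding as the dessert for house 2.
So: house 1 = dahlia/badminton/fudge/convertible, house 2 = iris/tennis/pudding/jeep, house 3 = tulip/soccer/gelato/motorcycle, house 4 = daisy/golf/cheesecake/sedan.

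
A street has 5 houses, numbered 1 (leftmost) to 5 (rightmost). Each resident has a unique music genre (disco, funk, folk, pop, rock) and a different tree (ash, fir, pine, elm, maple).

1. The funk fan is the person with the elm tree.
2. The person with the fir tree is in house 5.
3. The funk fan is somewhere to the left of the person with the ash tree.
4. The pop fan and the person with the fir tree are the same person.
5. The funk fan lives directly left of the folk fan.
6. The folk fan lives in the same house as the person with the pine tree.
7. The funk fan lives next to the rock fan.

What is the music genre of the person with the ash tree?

From clue 2, the person with the fir tree must be in house 5.
The pop fan is in house 5 (clue 4).
The folk fan is narrowed to house 2 or 3 or 4; consider each.
Placing it in house 2 and house 4 leads to a contradiction, so it's in house 3.
The funk fan is in house 2 (clue 5).
From clue 6, the person with the pine tree must be in house 3.
That leaves rock as the music genre for house 1.
House 4 music genre: only disco fits.
From clue 1, the person with the elm tree must be in house 2.
Clue 3: the person with the ash tree is in house 4.
So house 1 gets maple for tree.
So: house 1 = rock/maple, house 2 = funk/elm, house 3 = folk/pine, house 4 = disco/ash, house 5 = pop/fir.

disco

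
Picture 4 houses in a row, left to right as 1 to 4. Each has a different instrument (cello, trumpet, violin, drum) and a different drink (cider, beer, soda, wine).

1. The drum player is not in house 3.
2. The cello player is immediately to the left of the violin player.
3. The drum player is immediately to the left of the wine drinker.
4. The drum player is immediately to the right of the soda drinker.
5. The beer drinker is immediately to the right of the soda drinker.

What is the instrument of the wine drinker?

Clue 4 places the drum player in house 2.
Clue 4 places the soda drinker in house 1.
Clue 5: the beer drinker is in house 2.
The only drink still possible for house 3 is wine.
That leaves cider as the drink for house 4.
By clue 2, the cello player is in house 3.
From clue 2, the violin player must be in house 4.
That leaves trumpet as the instrument for house 1.
So: house 1 = trumpet/soda, house 2 = drum/beer, house 3 = cello/wine, house 4 = violin/cider.

cello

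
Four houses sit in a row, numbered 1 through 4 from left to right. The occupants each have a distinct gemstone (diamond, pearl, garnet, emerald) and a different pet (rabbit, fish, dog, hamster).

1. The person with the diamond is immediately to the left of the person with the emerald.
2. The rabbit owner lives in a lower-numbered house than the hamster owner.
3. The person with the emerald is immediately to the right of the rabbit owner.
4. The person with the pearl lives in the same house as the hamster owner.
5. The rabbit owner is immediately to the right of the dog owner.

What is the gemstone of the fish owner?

House 1 gemstone: only garnet fits.
The only gemstone still possible for house 2 is diamond.
Clue 1: the person with the emerald is in house 3.
The rabbit owner is in house 2 (clue 3).
By clue 5, the dog owner is in house 1.
House 4's gemstone must be pearl (nothing else left).
Clue 4: the hamster owner is in house 4.
The only pet still possible for house 3 is fish.
So: house 1 = garnet/dog, house 2 = diamond/rabbit, house 3 = emerald/fish, house 4 = pearl/hamster.

emerald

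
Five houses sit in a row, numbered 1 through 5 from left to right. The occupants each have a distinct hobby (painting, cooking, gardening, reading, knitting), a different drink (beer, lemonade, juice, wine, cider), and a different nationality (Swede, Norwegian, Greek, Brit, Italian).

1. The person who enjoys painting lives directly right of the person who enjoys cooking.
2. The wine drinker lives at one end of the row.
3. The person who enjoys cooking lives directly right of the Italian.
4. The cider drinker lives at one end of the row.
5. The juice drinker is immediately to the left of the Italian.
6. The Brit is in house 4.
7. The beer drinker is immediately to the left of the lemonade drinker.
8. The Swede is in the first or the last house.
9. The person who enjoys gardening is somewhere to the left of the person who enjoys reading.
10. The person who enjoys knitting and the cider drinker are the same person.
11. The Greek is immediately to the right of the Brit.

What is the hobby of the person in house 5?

painting

By clue 6, the Brit is in house 4.
The Greek is in house 5 (clue 11).
House 1's nationality must be Swede (nothing else left).
The person who enjoys cooking is narrowed to house 3 or 4; consider each.
Placing it in house 3 leads to a contradiction, so it's in house 4.
From clue 1, the person who enjoys painting must be in house 5.
Clue 3 places the Italian in house 3.
Clue 5: the juice drinker is in house 2.
The only hobby still possible for house 1 is knitting.
So house 2 gets Norwegian for nationality.
Clue 9: the person who enjoys gardening is in house 2.
From clue 9, the person who enjoys reading must be in house 3.
Clue 10: the cider drinker is in house 1.
The only drink still possible for house 3 is beer.
That leaves lemonade as the drink for house 4.
That leaves wine as the drink for house 5.
So: house 1 = knitting/cider/Swede, house 2 = gardening/juice/Norwegian, house 3 = reading/beer/Italian, house 4 = cooking/lemonade/Brit, house 5 = painting/wine/Greek.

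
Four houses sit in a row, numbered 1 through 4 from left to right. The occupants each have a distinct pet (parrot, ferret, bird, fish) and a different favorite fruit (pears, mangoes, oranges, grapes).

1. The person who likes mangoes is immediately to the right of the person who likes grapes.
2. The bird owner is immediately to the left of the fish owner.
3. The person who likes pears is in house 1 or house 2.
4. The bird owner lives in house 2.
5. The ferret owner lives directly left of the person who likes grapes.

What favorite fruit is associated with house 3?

mangoes

Clue 4: the bird owner is in house 2.
The fish owner is in house 3 (clue 2).
The person who likes grapes is in house 2 (clue 5).
So house 1 gets ferret for pet.
House 4's pet must be parrot (nothing else left).
By clue 1, the person who likes mangoes is in house 3.
House 1 favorite fruit: only pears fits.
House 4's favorite fruit must be oranges (nothing else left).
So: house 1 = ferret/pears, house 2 = bird/grapes, house 3 = fish/mangoes, house 4 = parrot/oranges.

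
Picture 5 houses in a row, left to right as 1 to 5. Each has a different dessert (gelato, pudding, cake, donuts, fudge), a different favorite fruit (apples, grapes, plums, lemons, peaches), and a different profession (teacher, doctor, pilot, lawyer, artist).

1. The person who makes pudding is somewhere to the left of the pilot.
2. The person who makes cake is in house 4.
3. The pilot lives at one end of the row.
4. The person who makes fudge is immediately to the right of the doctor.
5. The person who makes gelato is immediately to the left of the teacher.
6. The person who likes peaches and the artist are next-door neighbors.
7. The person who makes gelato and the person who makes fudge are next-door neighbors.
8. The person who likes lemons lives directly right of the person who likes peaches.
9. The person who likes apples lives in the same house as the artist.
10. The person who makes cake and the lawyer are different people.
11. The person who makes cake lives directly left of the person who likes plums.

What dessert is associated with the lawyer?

gelato

Clue 2 places the person who makes cake in house 4.
The pilot is in house 5 (clue 3).
From clue 11, the person who likes plums must be in house 5.
House 5's dessert must be donuts (nothing else left).
The person who makes fudge is narrowed to house 2 or 3; consider each.
Placing it in house 3 leads to a contradiction, so it's in house 2.
The doctor is in house 1 (clue 4).
The person who makes gelato is narrowed to house 1 or 3; consider each.
Placing it in house 1 leads to a contradiction, so it's in house 3.
Clue 5 places the teacher in house 4.
So house 1 gets pudding for dessert.
The person who likes apples is narrowed to house 2 or 3; consider each.
Placing it in house 3 leads to a contradiction, so it's in house 2.
Clue 9: the artist is in house 2.
House 3 profession: only lawyer fits.
The person who likes lemons is in house 4 (clue 8).
The person who likes peaches is in house 3 (clue 8).
House 1 favorite fruit: only grapes fits.
So: house 1 = pudding/grapes/doctor, house 2 = fudge/apples/artist, house 3 = gelato/peaches/lawyer, house 4 = cake/lemons/teacher, house 5 = donuts/plums/pilot.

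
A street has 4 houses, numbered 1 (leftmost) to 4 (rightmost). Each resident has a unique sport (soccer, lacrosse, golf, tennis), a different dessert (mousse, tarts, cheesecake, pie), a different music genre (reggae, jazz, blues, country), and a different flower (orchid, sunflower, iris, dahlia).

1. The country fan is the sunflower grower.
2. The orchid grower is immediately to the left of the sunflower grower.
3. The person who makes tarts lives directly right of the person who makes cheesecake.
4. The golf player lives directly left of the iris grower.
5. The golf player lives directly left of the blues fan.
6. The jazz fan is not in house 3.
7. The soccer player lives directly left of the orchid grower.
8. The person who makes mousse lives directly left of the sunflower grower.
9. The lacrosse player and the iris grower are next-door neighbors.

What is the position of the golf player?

1

House 1's flower must be dahlia (nothing else left).
The soccer player is narrowed to house 1 or 2; consider each.
Placing it in house 1 leads to a contradiction, so it's in house 2.
From clue 7, the orchid grower must be in house 3.
House 2's flower must be iris (nothing else left).
So house 4 gets sunflower for flower.
Clue 1 places the country fan in house 4.
The golf player is in house 1 (clue 4).
From clue 5, the blues fan must be in house 2.
By clue 8, the person who makes mousse is in house 3.
The only sport still possible for house 4 is tennis.
House 3 music genre: only reggae fits.
Clue 3: the person who makes tarts is in house 2.
Clue 3 places the person who makes cheesecake in house 1.
That leaves lacrosse as the sport for house 3.
The only dessert still possible for house 4 is pie.
That leaves jazz as the music genre for house 1.
So: house 1 = golf/cheesecake/jazz/dahlia, house 2 = soccer/tarts/blues/iris, house 3 = lacrosse/mousse/reggae/orchid, house 4 = tennis/pie/country/sunflower.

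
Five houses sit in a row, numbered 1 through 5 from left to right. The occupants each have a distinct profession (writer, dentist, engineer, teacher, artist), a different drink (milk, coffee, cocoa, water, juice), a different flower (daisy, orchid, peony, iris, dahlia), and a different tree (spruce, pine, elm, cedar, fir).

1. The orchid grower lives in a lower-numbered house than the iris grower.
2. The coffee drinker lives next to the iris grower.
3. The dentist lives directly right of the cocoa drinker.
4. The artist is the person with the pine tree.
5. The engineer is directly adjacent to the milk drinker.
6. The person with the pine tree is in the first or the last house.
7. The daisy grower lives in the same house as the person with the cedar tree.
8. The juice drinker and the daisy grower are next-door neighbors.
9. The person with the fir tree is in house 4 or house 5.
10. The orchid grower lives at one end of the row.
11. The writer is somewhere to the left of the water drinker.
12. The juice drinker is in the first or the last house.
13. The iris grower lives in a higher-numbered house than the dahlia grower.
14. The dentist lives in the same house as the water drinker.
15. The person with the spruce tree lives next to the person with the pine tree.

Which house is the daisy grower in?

4

From clue 10, the orchid grower must be in house 1.
House 3 tree: only elm fits.
That leaves pine as the tree for house 1.
That leaves fir as the tree for house 5.
Clue 4: the artist is in house 1.
By clue 15, the person with the spruce tree is in house 2.
House 4 tree: only cedar fits.
Clue 7 places the daisy grower in house 4.
Clue 8 places the juice drinker in house 5.
The only drink still possible for house 1 is milk.
The engineer is in house 2 (clue 5).
The only profession still possible for house 5 is teacher.
Clue 11: the water drinker is in house 4.
From clue 14, the dentist must be in house 4.
House 3's profession must be writer (nothing else left).
The only drink still possible for house 3 is cocoa.
The iris grower is in house 3 (clue 2).
The dahlia grower is in house 2 (clue 13).
That leaves coffee as the drink for house 2.
That leaves peony as the flower for house 5.
So: house 1 = artist/milk/orchid/pine, house 2 = engineer/coffee/dahlia/spruce, house 3 = writer/cocoa/iris/elm, house 4 = dentist/water/daisy/cedar, house 5 = teacher/juice/peony/fir.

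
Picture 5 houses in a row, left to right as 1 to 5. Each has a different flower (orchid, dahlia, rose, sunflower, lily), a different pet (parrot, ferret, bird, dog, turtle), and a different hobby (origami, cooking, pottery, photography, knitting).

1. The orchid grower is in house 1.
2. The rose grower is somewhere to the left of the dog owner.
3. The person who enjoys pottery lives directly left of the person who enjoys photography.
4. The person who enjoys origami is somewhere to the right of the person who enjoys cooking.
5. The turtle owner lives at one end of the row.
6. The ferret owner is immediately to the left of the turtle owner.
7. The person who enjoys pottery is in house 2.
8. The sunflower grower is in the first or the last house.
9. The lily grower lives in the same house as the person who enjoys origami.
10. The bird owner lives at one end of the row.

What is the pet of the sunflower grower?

turtle

By clue 1, the orchid grower is in house 1.
The ferret owner is in house 4 (clue 6).
From clue 6, the turtle owner must be in house 5.
The person who enjoys pottery is in house 2 (clue 7).
So house 5 gets sunflower for flower.
The rose grower is in house 2 (clue 2).
Clue 2: the dog owner is in house 3.
Clue 3 places the person who enjoys photography in house 3.
So house 1 gets bird for pet.
So house 2 gets parrot for pet.
So house 5 gets knitting for hobby.
By clue 4, the person who enjoys cooking is in house 1.
From clue 9, the lily grower must be in house 4.
House 3 flower: only dahlia fits.
House 4 hobby: only origami fits.
So: house 1 = orchid/bird/cooking, house 2 = rose/parrot/pottery, house 3 = dahlia/dog/photography, house 4 = lily/ferret/origami, house 5 = sunflower/turtle/knitting.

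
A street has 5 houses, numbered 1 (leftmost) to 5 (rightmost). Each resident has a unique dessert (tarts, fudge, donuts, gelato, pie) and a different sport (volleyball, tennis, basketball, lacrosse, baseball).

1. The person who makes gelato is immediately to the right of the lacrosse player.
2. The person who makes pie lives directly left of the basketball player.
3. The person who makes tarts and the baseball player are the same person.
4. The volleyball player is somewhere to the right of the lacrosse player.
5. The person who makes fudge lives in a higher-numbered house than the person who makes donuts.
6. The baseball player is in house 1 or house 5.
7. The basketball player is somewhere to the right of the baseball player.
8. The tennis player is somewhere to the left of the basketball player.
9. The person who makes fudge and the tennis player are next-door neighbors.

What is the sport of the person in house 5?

basketball

The baseball player is in house 1 (clue 7).
From clue 3, the person who makes tarts must be in house 1.
The person who makes donuts is narrowed to house 2 or 3 or 4; consider each.
Placing it in house 3 and house 4 leads to a contradiction, so it's in house 2.
The person who makes pie is narrowed to house 3 or 4; consider each.
Placing it in house 3 leads to a contradiction, so it's in house 4.
The basketball player is in house 5 (clue 2).
The lacrosse player is in house 2 (clue 4).
So house 3 gets volleyball for sport.
So house 4 gets tennis for sport.
The person who makes gelato is in house 3 (clue 1).
House 5 dessert: only fudge fits.
So: house 1 = tarts/baseball, house 2 = donuts/lacrosse, house 3 = gelato/volleyball, house 4 = pie/tennis, house 5 = fudge/basketball.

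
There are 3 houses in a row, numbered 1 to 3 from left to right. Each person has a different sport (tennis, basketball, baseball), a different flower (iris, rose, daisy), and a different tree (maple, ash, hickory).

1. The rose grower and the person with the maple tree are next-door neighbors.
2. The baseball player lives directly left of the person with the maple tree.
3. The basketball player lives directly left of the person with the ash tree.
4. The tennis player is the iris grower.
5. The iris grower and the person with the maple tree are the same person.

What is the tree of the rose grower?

That leaves tennis as the sport for house 3.
House 1's tree must be hickory (nothing else left).
By clue 4, the iris grower is in house 3.
Clue 5 places the person with the maple tree in house 3.
House 2 tree: only ash fits.
By clue 1, the rose grower is in house 2.
From clue 2, the baseball player must be in house 2.
Clue 3: the basketball player is in house 1.
That leaves daisy as the flower for house 1.
So: house 1 = basketball/daisy/hickory, house 2 = baseball/rose/ash, house 3 = tennis/iris/maple.

ash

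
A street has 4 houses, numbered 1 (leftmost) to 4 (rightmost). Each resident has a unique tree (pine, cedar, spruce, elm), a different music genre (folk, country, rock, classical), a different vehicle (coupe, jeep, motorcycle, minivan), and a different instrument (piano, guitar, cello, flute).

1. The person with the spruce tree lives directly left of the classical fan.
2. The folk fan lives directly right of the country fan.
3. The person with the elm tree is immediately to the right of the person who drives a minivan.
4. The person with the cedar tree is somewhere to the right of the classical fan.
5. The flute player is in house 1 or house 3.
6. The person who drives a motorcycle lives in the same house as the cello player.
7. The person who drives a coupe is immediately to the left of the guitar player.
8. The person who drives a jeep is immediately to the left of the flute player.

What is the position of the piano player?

From clue 8, the person who drives a jeep must be in house 2.
By clue 8, the flute player is in house 3.
That leaves motorcycle as the vehicle for house 4.
From clue 6, the cello player must be in house 4.
The only instrument still possible for house 1 is piano.
That leaves guitar as the instrument for house 2.
The person who drives a coupe is in house 1 (clue 7).
House 3 vehicle: only minivan fits.
The person with the elm tree is in house 4 (clue 3).
By clue 4, the classical fan is in house 2.
House 3 tree: only cedar fits.
The person with the spruce tree is in house 1 (clue 1).
Clue 2: the folk fan is in house 4.
The country fan is in house 3 (clue 2).
The only tree still possible for house 2 is pine.
House 1's music genre must be rock (nothing else left).
So: house 1 = spruce/rock/coupe/piano, house 2 = pine/classical/jeep/guitar, house 3 = cedar/country/minivan/flute, house 4 = elm/folk/motorcycle/cello.

1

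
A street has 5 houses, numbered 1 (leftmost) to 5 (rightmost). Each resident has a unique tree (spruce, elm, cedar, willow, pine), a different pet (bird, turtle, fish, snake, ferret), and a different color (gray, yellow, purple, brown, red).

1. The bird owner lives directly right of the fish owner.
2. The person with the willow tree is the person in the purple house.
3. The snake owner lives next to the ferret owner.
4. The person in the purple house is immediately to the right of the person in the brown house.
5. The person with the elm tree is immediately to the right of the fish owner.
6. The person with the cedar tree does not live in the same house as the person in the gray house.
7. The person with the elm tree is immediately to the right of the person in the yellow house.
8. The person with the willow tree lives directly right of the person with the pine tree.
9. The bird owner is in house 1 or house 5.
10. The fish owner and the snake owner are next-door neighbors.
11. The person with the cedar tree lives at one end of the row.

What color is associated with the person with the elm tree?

Clue 9 places the bird owner in house 5.
The fish owner is in house 4 (clue 1).
From clue 5, the person with the elm tree must be in house 5.
Clue 7: the person in the yellow house is in house 4.
From clue 10, the snake owner must be in house 3.
House 1 tree: only cedar fits.
By clue 3, the ferret owner is in house 2.
By clue 8, the person with the willow tree is in house 3.
The person with the pine tree is in house 2 (clue 8).
The only tree still possible for house 4 is spruce.
House 1's pet must be turtle (nothing else left).
Clue 2: the person in the purple house is in house 3.
Clue 4 places the person in the brown house in house 2.
The only color still possible for house 1 is red.
The only color still possible for house 5 is gray.
So: house 1 = cedar/turtle/red, house 2 = pine/ferret/brown, house 3 = willow/snake/purple, house 4 = spruce/fish/yellow, house 5 = elm/bird/gray.

gray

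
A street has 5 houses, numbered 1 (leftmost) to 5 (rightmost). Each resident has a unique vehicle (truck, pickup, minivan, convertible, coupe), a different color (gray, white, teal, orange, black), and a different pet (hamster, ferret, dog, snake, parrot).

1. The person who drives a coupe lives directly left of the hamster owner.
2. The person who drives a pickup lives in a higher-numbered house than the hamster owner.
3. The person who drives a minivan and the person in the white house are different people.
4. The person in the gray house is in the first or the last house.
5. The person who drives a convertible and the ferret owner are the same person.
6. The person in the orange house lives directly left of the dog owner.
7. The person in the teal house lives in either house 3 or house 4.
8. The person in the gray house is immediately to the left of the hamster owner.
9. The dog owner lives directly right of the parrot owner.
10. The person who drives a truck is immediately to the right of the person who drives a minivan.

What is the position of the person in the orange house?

By clue 8, the person in the gray house is in house 1.
By clue 8, the hamster owner is in house 2.
By clue 1, the person who drives a coupe is in house 1.
So house 2 gets minivan for vehicle.
House 1 pet: only snake fits.
Clue 10 places the person who drives a truck in house 3.
House 2's color must be black (nothing else left).
House 5's color must be white (nothing else left).
That leaves parrot as the pet for house 3.
Clue 9 places the dog owner in house 4.
House 5's pet must be ferret (nothing else left).
From clue 5, the person who drives a convertible must be in house 5.
By clue 6, the person in the orange house is in house 3.
The only vehicle still possible for house 4 is pickup.
The only color still possible for house 4 is teal.
So: house 1 = coupe/gray/snake, house 2 = minivan/black/hamster, house 3 = truck/orange/parrot, house 4 = pickup/teal/dog, house 5 = convertible/white/ferret.

3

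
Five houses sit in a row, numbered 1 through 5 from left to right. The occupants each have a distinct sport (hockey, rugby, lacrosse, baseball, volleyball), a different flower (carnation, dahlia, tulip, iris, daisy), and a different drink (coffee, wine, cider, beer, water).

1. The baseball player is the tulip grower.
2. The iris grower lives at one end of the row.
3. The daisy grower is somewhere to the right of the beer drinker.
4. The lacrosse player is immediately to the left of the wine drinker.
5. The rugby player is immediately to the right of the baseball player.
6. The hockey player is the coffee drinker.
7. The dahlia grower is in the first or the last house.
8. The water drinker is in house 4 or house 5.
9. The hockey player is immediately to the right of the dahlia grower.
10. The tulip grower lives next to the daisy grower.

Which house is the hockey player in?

2

The hockey player is in house 2 (clue 9).
The dahlia grower is in house 1 (clue 9).
So house 5 gets iris for flower.
By clue 6, the coffee drinker is in house 2.
So house 1 gets volleyball for sport.
House 5's sport must be rugby (nothing else left).
Clue 5 places the baseball player in house 4.
That leaves lacrosse as the sport for house 3.
Clue 1: the tulip grower is in house 4.
By clue 4, the wine drinker is in house 4.
Clue 10: the daisy grower is in house 3.
That leaves carnation as the flower for house 2.
House 5's drink must be water (nothing else left).
Clue 3 places the beer drinker in house 1.
The only drink still possible for house 3 is cider.
So: house 1 = volleyball/dahlia/beer, house 2 = hockey/carnation/coffee, house 3 = lacrosse/daisy/cider, house 4 = baseball/tulip/wine, house 5 = rugby/iris/water.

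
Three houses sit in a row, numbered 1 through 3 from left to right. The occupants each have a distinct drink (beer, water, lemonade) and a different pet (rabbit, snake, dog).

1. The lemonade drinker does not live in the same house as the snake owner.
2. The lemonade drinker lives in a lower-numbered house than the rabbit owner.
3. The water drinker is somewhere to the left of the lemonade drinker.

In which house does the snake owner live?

1

From clue 3, the water drinker must be in house 1.
Clue 3: the lemonade drinker is in house 2.
House 3 drink: only beer fits.
Clue 2 places the rabbit owner in house 3.
So house 1 gets snake for pet.
House 2's pet must be dog (nothing else left).
So: house 1 = water/snake, house 2 = lemonade/dog, house 3 = beer/rabbit.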